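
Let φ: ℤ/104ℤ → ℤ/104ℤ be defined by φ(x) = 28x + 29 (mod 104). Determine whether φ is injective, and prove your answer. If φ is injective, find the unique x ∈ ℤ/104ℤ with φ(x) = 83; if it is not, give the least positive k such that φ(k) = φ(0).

26

Recall that φ is injective if φ(a) = φ(b) implies a = b.
We have gcd(28, 104) = 4 > 1. Taking a = 0 and b = 26: φ(0) = 29 and φ(26) = 28·26 + 29 = 757 ≡ 29 (mod 104).
So φ(0) = φ(26) while 0 ≠ 26, so φ is not injective.
Since φ is not injective, we find the least positive k with φ(k) = φ(0): this means 28k ≡ 0 (mod 104), i.e. 104 ∣ 28k. Since gcd(28, 104) = 4, dividing through by 4 this holds exactly when 26 ∣ 7k, and as gcd(7, 26) = 1, exactly when 26 ∣ k.
The smallest positive such k is 26.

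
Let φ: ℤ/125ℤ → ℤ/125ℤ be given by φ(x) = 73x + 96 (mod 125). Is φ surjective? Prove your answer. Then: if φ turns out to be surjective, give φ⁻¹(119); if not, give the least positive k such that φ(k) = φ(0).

26

Recall that surjectivity means every element of the codomain has a preimage under φ.
Since gcd(73, 125) = 1, 73 is invertible modulo 125. Euclid's algorithm: 125 = 1·73 + 52, 73 = 1·52 + 21, 52 = 2·21 + 10, 21 = 2·10 + 1; back-substituting gives 1 = 12·73 − 7·125, so 73⁻¹ ≡ 12 (mod 125).
For any y ∈ ℤ/125ℤ, x = 12(y − 96) mod 125 satisfies φ(x) = 73·12(y − 96) + 96 ≡ y (since 73·12 ≡ 1 mod 125). So every y has a preimage.
So φ is surjective.
Since φ is surjective, we find φ⁻¹(119): we need 73x ≡ 119 − 96 ≡ 23 (mod 125). Using 73⁻¹ = 12: x ≡ 12·23 = 276 = 2·125 + 26, so x = 26.
Check: φ(26) = 73·26 + 96 = 1994 = 15·125 + 119 ≡ 119 (mod 125).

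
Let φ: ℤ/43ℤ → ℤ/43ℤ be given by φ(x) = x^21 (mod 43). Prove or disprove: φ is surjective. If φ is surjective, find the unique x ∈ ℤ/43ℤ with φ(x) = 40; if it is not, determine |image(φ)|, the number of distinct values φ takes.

φ(2): Repeated squaring mod 43: 2^1 ≡ 2, 2^2 ≡ 2² = 4, 2^4 ≡ 4² = 16, 2^8 ≡ 16² = 256 ≡ 41, 2^16 ≡ 41² = 1681 ≡ 4. Since 21 = 16 + 4 + 1, 2^21 ≡ 4·16·2: 4·16 = 64 ≡ 21, then 21·2 = 42. So 2^21 ≡ 42 (mod 43).
φ(3): Repeated squaring mod 43: 3^1 ≡ 3, 3^2 ≡ 3² = 9, 3^4 ≡ 9² = 81 ≡ 38, 3^8 ≡ 38² = 1444 ≡ 25, 3^16 ≡ 25² = 625 ≡ 23. Since 21 = 16 + 4 + 1, 3^21 ≡ 23·38·3: 23·38 = 874 ≡ 14, then 14·3 = 42. So 3^21 ≡ 42 (mod 43).
So φ(2) = φ(3) = 42 while 2 ≠ 3, thus φ is not injective.
A non-injective map from the 43-element set ℤ/43ℤ to itself takes at most 42 distinct values, so it cannot be surjective. Therefore φ is not surjective.
Since φ is not surjective, we determine |image(φ)|. Computing x^21 mod 43 for each x (by repeated squaring, reducing mod 43 at every step), the values φ(0), φ(1), …, φ(42) are: 0, 1, 42, 42, 1, 42, 1, 42, 42, 1, 1, 1, 42, 1, 1, 1, 1, 1, 42, 42, 42, 1, 42, 1, 1, 1, 42, 42, 42, 42, 42, 1, 42, 42, 42, 1, 1, 42, 1, 42, 1, 1, 42.
The distinct values are {0, 1, 42}; there are 3 of them.

3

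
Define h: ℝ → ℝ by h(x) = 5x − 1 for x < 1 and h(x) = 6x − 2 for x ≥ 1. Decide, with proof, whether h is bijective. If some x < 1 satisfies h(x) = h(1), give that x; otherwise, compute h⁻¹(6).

Both pieces are strictly increasing (slopes 5 and 6), so each is injective on its own interval.
The left piece maps (−∞, 1) onto (−∞, 4); the right piece maps [1, ∞) onto [4, ∞).
Since 4 = 4, the images partition ℝ: h is injective and surjective, hence bijective.
Because the two images are disjoint, no x < 1 has h(x) = h(1), so we compute h⁻¹(6): 6 lies in [4, ∞), so solve 6x − 2 = 6: x = (6 + 2)/6 = 4/3.

4/3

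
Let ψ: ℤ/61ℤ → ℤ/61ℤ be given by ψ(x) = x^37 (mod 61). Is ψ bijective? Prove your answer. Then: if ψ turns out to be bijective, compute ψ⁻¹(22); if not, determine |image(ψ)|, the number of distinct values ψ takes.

15

Since 61 is prime, the nonzero elements of ℤ/61ℤ form a cyclic group of order 60.
As gcd(37, 60) = 1, raising to the 37th power is a bijection on this group: if a^37 ≡ b^37 then (ab^{−1})^37 = 1, and the only element of order dividing gcd(37, 60) = 1 is 1, so a = b.
With ψ(0) = 0 this makes ψ injective on all of ℤ/61ℤ, hence bijective (finite equal-size domain and codomain). In particular ψ is bijective.
Since ψ is bijective, we find the preimage of 22. The inverse of x ↦ x^37 on (ℤ/61ℤ)^× is x ↦ x^13, because 37·13 = 481 = 8·60 + 1 ≡ 1 (mod 60) and x^{60} = 1 for x ≠ 0 (Fermat). So ψ⁻¹(22) = 22^13 mod 61.
Repeated squaring mod 61: 22^1 ≡ 22, 22^2 ≡ 22² = 484 ≡ 57, 22^4 ≡ 57² = 3249 ≡ 16, 22^8 ≡ 16² = 256 ≡ 12. Since 13 = 8 + 4 + 1, 22^13 ≡ 12·16·22: 12·16 = 192 ≡ 9, then 9·22 = 198 ≡ 15. So 22^13 ≡ 15 (mod 61).
Hence ψ⁻¹(22) = 15.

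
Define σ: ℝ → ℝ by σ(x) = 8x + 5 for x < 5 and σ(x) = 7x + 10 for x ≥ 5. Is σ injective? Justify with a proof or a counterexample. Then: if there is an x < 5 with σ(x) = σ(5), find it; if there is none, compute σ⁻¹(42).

Both pieces are strictly increasing (slopes 8 and 7), so each is injective on its own interval.
The left piece maps (−∞, 5) onto (−∞, 45); the right piece maps [5, ∞) onto [45, ∞).
These images are disjoint, so no value is attained by both pieces. Thus σ is injective.
Because the two images are disjoint, no x < 5 has σ(x) = σ(5), so we compute σ⁻¹(42): 42 lies in (−∞, 45), so solve 8x + 5 = 42: x = (42 − 5)/8 = 37/8.

37/8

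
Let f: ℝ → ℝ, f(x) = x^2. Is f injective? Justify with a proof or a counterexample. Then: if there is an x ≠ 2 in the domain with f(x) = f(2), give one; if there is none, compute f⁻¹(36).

-2

f(2) = 4 = (−2)^2 = f(−2) (since 2 is even), with 2 ≠ −2. So f is not injective.
For the follow-up, such an x exists: taking x = −2 ∈ ℝ gives f(−2) = 4 = f(2) with −2 ≠ 2.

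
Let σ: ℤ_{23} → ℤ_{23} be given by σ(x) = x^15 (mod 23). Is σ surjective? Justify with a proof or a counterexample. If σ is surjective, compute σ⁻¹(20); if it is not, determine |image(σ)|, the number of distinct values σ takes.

19

Since 23 is prime, the nonzero elements of ℤ_{23} form a cyclic group of order 22.
As gcd(15, 22) = 1, raising to the 15th power is a bijection on this group: if a^15 ≡ b^15 then (ab^{−1})^15 = 1, and the only element of order dividing gcd(15, 22) = 1 is 1, so a = b.
With σ(0) = 0 this makes σ injective on all of ℤ_{23}, hence bijective (finite equal-size domain and codomain). In particular σ is surjective.
Since σ is surjective, we find the preimage of 20. The inverse of x ↦ x^15 on (ℤ_{23})^× is x ↦ x^3, because 15·3 = 45 = 2·22 + 1 ≡ 1 (mod 22) and x^{22} = 1 for x ≠ 0 (Fermat). So σ⁻¹(20) = 20^3 mod 23.
Repeated squaring mod 23: 20^1 ≡ 20, 20^2 ≡ 20² = 400 ≡ 9. Since 3 = 2 + 1, 20^3 ≡ 9·20: 9·20 = 180 ≡ 19. So 20^3 ≡ 19 (mod 23).
Hence σ⁻¹(20) = 19.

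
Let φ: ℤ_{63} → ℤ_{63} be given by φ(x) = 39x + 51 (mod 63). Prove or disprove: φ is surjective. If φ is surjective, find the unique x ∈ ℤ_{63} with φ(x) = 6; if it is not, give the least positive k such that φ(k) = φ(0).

By definition, surjectivity means every element of the codomain has a preimage under φ.
Since gcd(39, 63) = 3, we have 39x ≡ 0 (mod 3) for all x, so φ(x) ≡ 0 (mod 3).
But 1 ≢ 0 (mod 3), so 1 ∈ ℤ_{63} has no preimage. So φ is not surjective.
Since φ is not surjective, we find the least positive k with φ(k) = φ(0): this means 39k ≡ 0 (mod 63), i.e. 63 ∣ 39k. Since gcd(39, 63) = 3, dividing through by 3 this holds exactly when 21 ∣ 13k, and as gcd(13, 21) = 1, exactly when 21 ∣ k.
The smallest positive such k is 21.

21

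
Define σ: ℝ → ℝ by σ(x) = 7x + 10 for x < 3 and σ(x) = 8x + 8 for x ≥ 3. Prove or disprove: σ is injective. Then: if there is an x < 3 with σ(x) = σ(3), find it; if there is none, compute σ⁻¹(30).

20/7

Both pieces are strictly increasing (slopes 7 and 8), so each is injective on its own interval.
The left piece maps (−∞, 3) onto (−∞, 31); the right piece maps [3, ∞) onto [32, ∞).
These images are disjoint, so no value is attained by both pieces. Thus σ is injective.
Because the two images are disjoint, no x < 3 has σ(x) = σ(3), so we compute σ⁻¹(30): 30 lies in (−∞, 31), so solve 7x + 10 = 30: x = (30 − 10)/7 = 20/7.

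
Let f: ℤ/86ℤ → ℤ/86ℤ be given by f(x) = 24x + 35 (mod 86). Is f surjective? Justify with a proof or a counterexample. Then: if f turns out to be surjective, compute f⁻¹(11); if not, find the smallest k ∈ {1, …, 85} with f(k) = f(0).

43

Since gcd(24, 86) = 2, we have 24x ≡ 0 (mod 2) for all x, so f(x) ≡ 1 (mod 2).
But 0 ≢ 1 (mod 2), so 0 ∈ ℤ/86ℤ has no preimage. So f is not surjective.
Since f is not surjective, we find the least positive k with f(k) = f(0): this means 24k ≡ 0 (mod 86), i.e. 86 ∣ 24k. Since gcd(24, 86) = 2, dividing through by 2 this holds exactly when 43 ∣ 12k, and as gcd(12, 43) = 1, exactly when 43 ∣ k.
The smallest positive such k is 43.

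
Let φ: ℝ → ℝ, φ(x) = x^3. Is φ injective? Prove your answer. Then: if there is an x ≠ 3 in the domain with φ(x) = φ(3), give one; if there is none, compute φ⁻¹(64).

On ℝ, x ↦ x^3 is strictly increasing (since 3 is odd), so φ(s) = φ(t) forces s = t. Therefore φ is injective.
Since x ↦ x^3 is strictly increasing on ℝ, it is injective there, so no x ≠ 3 in the domain has φ(x) = φ(3). We therefore compute φ⁻¹(64) = 64^{1/3} = 4 (indeed 4^3 = 64).

4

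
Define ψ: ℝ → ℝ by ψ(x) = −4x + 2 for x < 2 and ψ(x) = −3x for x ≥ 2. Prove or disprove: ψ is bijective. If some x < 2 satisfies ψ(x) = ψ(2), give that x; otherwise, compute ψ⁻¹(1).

Both pieces are strictly decreasing (slopes −4 and −3), so each is injective on its own interval.
The left piece maps (−∞, 2) onto (−6, ∞); the right piece maps [2, ∞) onto (−∞, −6].
Since −6 = −6, the images partition ℝ: ψ is injective and surjective, hence bijective.
Because the two images are disjoint, no x < 2 has ψ(x) = ψ(2), so we compute ψ⁻¹(1): 1 lies in (−6, ∞), so solve −4x + 2 = 1: x = (1 − 2)/(−4) = 1/4.

1/4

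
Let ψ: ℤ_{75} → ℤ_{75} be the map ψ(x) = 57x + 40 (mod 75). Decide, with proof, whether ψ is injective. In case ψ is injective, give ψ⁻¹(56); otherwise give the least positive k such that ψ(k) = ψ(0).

We have gcd(57, 75) = 3 > 1. Taking x_1 = 0 and x_2 = 25: ψ(0) = 40 and ψ(25) = 57·25 + 40 = 1465 ≡ 40 (mod 75).
So ψ(0) = ψ(25) while 0 ≠ 25, therefore ψ is not injective.
Since ψ is not injective, we find the least positive k with ψ(k) = ψ(0): this means 57k ≡ 0 (mod 75), i.e. 75 ∣ 57k. Since gcd(57, 75) = 3, dividing through by 3 this holds exactly when 25 ∣ 19k, and as gcd(19, 25) = 1, exactly when 25 ∣ k.
The smallest positive such k is 25.

25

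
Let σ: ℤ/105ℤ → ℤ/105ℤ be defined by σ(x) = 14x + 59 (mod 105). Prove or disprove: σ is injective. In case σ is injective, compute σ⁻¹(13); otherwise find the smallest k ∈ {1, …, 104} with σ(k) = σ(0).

15

We have gcd(14, 105) = 7 > 1. Taking s = 0 and t = 15: σ(0) = 59 and σ(15) = 14·15 + 59 = 269 ≡ 59 (mod 105).
So σ(0) = σ(15) while 0 ≠ 15, therefore σ is not injective.
Since σ is not injective, we find the least positive k with σ(k) = σ(0): this means 14k ≡ 0 (mod 105), i.e. 105 ∣ 14k. Since gcd(14, 105) = 7, dividing through by 7 this holds exactly when 15 ∣ 2k, and as gcd(2, 15) = 1, exactly when 15 ∣ k.
The smallest positive such k is 15.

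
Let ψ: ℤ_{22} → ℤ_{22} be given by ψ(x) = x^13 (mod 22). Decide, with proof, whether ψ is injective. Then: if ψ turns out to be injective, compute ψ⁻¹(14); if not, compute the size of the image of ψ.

20

Computing x^13 mod 22 for each x (by repeated squaring, reducing mod 22 at every step), the values ψ(0), ψ(1), …, ψ(21) are: 0, 1, 8, 5, 20, 15, 18, 13, 6, 3, 10, 11, 12, 19, 16, 9, 4, 7, 2, 17, 14, 21.
Every element of ℤ_{22} appears exactly once in this list, so ψ is a bijection, and in particular injective.
Since ψ is injective, we read off the preimage of 14 from the same table: ψ(20) = 14, so ψ⁻¹(14) = 20.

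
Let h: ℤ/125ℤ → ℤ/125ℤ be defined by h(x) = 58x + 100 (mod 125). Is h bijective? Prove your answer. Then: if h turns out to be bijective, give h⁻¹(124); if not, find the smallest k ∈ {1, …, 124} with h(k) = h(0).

78

If h(a) = h(b), then 58a ≡ 58b (mod 125). Because gcd(58, 125) = 1, we may cancel 58 to get a ≡ b (mod 125).
We now compute 58⁻¹ mod 125 explicitly. Euclid's algorithm: 125 = 2·58 + 9, 58 = 6·9 + 4, 9 = 2·4 + 1; back-substituting gives 1 = 97·58 − 45·125, so 58⁻¹ ≡ 97 (mod 125).
Then y ↦ 97(y − 100) is a two-sided inverse to h, so every y ∈ ℤ/125ℤ has a preimage.
Thus h is bijective.
Since h is bijective, we compute h⁻¹(124): solve 58x + 100 ≡ 124 (mod 125), i.e. 58x ≡ 24 (mod 125).
Multiplying by 58⁻¹ = 97 gives x ≡ 97·24 = 2328 = 18·125 + 78 ≡ 78 (mod 125).
Check: h(78) = 58·78 + 100 = 4624 = 36·125 + 124 ≡ 124 (mod 125).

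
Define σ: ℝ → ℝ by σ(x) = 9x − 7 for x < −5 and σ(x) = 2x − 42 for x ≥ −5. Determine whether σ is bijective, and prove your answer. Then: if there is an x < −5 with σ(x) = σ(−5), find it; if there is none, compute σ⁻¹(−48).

-3

Both pieces are strictly increasing (slopes 9 and 2), so each is injective on its own interval.
The left piece maps (−∞, −5) onto (−∞, −52); the right piece maps [−5, ∞) onto [−52, ∞).
Since −52 = −52, the images partition ℝ: σ is injective and surjective, hence bijective.
Because the two images are disjoint, no x < −5 has σ(x) = σ(−5), so we compute σ⁻¹(−48): −48 lies in [−52, ∞), so solve 2x − 42 = −48: x = (−48 + 42)/2 = −3.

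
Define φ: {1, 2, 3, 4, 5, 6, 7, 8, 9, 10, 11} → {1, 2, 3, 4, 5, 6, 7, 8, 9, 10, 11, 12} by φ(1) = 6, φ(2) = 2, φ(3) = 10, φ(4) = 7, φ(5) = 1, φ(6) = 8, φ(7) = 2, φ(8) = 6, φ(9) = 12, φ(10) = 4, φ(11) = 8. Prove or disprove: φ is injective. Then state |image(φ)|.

φ(2) = 2 = φ(7) with 2 ≠ 7, so φ is not injective.
The image of φ is {1, 2, 4, 6, 7, 8, 10, 12}, which has 8 elements.

8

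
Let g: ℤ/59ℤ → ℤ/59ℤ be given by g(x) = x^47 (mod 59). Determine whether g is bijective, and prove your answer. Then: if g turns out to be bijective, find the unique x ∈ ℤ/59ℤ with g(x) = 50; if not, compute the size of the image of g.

Since 59 is prime, the nonzero elements of ℤ/59ℤ form a cyclic group of order 58.
As gcd(47, 58) = 1, raising to the 47th power is a bijection on this group: if x_1^47 ≡ x_2^47 then (x_1x_2^{−1})^47 = 1, and the only element of order dividing gcd(47, 58) = 1 is 1, so x_1 = x_2.
With g(0) = 0 this makes g injective on all of ℤ/59ℤ, hence bijective (finite equal-size domain and codomain). In particular g is bijective.
Since g is bijective, we find the preimage of 50. The inverse of x ↦ x^47 on (ℤ/59ℤ)^× is x ↦ x^21, because 47·21 = 987 = 17·58 + 1 ≡ 1 (mod 58) and x^{58} = 1 for x ≠ 0 (Fermat). So g⁻¹(50) = 50^21 mod 59.
Repeated squaring mod 59: 50^1 ≡ 50, 50^2 ≡ 50² = 2500 ≡ 22, 50^4 ≡ 22² = 484 ≡ 12, 50^8 ≡ 12² = 144 ≡ 26, 50^16 ≡ 26² = 676 ≡ 27. Since 21 = 16 + 4 + 1, 50^21 ≡ 27·12·50: 27·12 = 324 ≡ 29, then 29·50 = 1450 ≡ 34. So 50^21 ≡ 34 (mod 59).
Hence g⁻¹(50) = 34.

34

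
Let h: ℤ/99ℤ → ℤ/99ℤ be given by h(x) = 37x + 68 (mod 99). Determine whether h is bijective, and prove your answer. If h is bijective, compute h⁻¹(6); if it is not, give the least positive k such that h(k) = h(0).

By definition, injectivity means: for all s, t in the domain, h(s) = h(t) implies s = t.
If h(s) = h(t), then 37s ≡ 37t (mod 99). Because gcd(37, 99) = 1, we may cancel 37 to get s ≡ t (mod 99).
We now compute 37⁻¹ mod 99 explicitly. Euclid's algorithm: 99 = 2·37 + 25, 37 = 1·25 + 12, 25 = 2·12 + 1; back-substituting gives 1 = 91·37 − 34·99, so 37⁻¹ ≡ 91 (mod 99).
For any y ∈ ℤ/99ℤ, x = 91(y − 68) mod 99 satisfies h(x) = 37·91(y − 68) + 68 ≡ y (since 37·91 ≡ 1 mod 99). So every y has a preimage.
Therefore h is bijective.
Since h is bijective, we find h⁻¹(6): we need 37x ≡ 6 − 68 ≡ 37 (mod 99). Using 37⁻¹ = 91: x ≡ 91·37 = 3367 = 34·99 + 1, so x = 1.
Check: h(1) = 37·1 + 68 = 105 = 1·99 + 6 ≡ 6 (mod 99).

1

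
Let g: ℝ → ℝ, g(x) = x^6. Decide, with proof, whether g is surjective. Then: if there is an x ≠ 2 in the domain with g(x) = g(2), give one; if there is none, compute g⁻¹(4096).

Since 6 is even, x^6 ≥ 0 for all x ∈ ℝ, so −1 ∈ ℝ has no preimage. Thus g is not surjective.
For the follow-up, such an x exists: taking x = −2 ∈ ℝ gives g(−2) = 64 = g(2) with −2 ≠ 2.

-2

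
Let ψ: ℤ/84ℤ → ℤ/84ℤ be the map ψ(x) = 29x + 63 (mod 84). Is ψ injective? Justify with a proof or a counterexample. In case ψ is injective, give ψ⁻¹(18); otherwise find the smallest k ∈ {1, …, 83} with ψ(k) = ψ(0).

39

Recall: injectivity means: for all u, v in the domain, ψ(u) = ψ(v) implies u = v.
Suppose ψ(u) = ψ(v) in ℤ/84ℤ. Then 29u + 63 ≡ 29v + 63 (mod 84), therefore 29(u − v) ≡ 0 (mod 84).
Since gcd(29, 84) = 1, 29 is invertible modulo 84, so u − v ≡ 0 (mod 84), i.e. u = v.
So ψ is injective.
We now compute 29⁻¹ mod 84 explicitly. Euclid's algorithm: 84 = 2·29 + 26, 29 = 1·26 + 3, 26 = 8·3 + 2, 3 = 1·2 + 1; back-substituting gives 1 = 29·29 − 10·84, so 29⁻¹ ≡ 29 (mod 84).
Since ψ is injective, we find ψ⁻¹(18): we need 29x ≡ 18 − 63 ≡ 39 (mod 84). Using 29⁻¹ = 29: x ≡ 29·39 = 1131 = 13·84 + 39, so x = 39.
Check: ψ(39) = 29·39 + 63 = 1194 = 14·84 + 18 ≡ 18 (mod 84).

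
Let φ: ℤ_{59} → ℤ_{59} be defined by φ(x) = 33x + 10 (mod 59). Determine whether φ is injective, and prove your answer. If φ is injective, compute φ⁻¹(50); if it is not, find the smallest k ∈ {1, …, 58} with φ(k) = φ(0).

3

Recall: φ is injective if φ(a) = φ(b) implies a = b.
If φ(a) = φ(b), then 33a ≡ 33b (mod 59). Because gcd(33, 59) = 1, we may cancel 33 to get a ≡ b (mod 59).
So φ is injective.
We now compute 33⁻¹ mod 59 explicitly. Euclid's algorithm: 59 = 1·33 + 26, 33 = 1·26 + 7, 26 = 3·7 + 5, 7 = 1·5 + 2, 5 = 2·2 + 1; back-substituting gives 1 = 34·33 − 19·59, so 33⁻¹ ≡ 34 (mod 59).
Since φ is injective, we find φ⁻¹(50): we need 33x ≡ 50 − 10 ≡ 40 (mod 59). Using 33⁻¹ = 34: x ≡ 34·40 = 1360 = 23·59 + 3, so x = 3.
Check: φ(3) = 33·3 + 10 = 109 = 1·59 + 50 ≡ 50 (mod 59).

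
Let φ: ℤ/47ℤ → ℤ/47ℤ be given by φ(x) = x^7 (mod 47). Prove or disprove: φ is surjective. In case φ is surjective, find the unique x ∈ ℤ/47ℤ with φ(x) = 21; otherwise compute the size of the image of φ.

27

Since 47 is prime, the nonzero elements of ℤ/47ℤ form a cyclic group of order 46.
As gcd(7, 46) = 1, raising to the 7th power is a bijection on this group: if s^7 ≡ t^7 then (st^{−1})^7 = 1, and the only element of order dividing gcd(7, 46) = 1 is 1, so s = t.
With φ(0) = 0 this makes φ injective on all of ℤ/47ℤ, hence bijective (finite equal-size domain and codomain). In particular φ is surjective.
Since φ is surjective, we find the preimage of 21. The inverse of x ↦ x^7 on (ℤ/47ℤ)^× is x ↦ x^33, because 7·33 = 231 = 5·46 + 1 ≡ 1 (mod 46) and x^{46} = 1 for x ≠ 0 (Fermat). So φ⁻¹(21) = 21^33 mod 47.
Repeated squaring mod 47: 21^1 ≡ 21, 21^2 ≡ 21² = 441 ≡ 18, 21^4 ≡ 18² = 324 ≡ 42, 21^8 ≡ 42² = 1764 ≡ 25, 21^16 ≡ 25² = 625 ≡ 14, 21^32 ≡ 14² = 196 ≡ 8. Since 33 = 32 + 1, 21^33 ≡ 8·21: 8·21 = 168 ≡ 27. So 21^33 ≡ 27 (mod 47).
Hence φ⁻¹(21) = 27.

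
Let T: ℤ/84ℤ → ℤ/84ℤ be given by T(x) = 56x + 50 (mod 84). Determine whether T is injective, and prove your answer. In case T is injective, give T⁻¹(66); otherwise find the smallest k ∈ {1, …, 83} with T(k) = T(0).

3

We have gcd(56, 84) = 28 > 1. Taking u = 0 and v = 3: T(0) = 50 and T(3) = 56·3 + 50 = 218 ≡ 50 (mod 84).
So T(0) = T(3) while 0 ≠ 3, thus T is not injective.
Since T is not injective, we find the least positive k with T(k) = T(0): this means 56k ≡ 0 (mod 84), i.e. 84 ∣ 56k. Since gcd(56, 84) = 28, dividing through by 28 this holds exactly when 3 ∣ 2k, and as gcd(2, 3) = 1, exactly when 3 ∣ k.
The smallest positive such k is 3.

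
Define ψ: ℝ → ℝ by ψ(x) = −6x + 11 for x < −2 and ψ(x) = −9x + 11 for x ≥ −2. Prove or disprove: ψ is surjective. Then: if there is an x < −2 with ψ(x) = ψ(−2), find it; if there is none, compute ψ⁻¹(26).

Both pieces are strictly decreasing (slopes −6 and −9), so each is injective on its own interval.
The left piece maps (−∞, −2) onto (23, ∞); the right piece maps [−2, ∞) onto (−∞, 29].
The union (23, ∞) ∪ (−∞, 29] covers ℝ, so ψ is surjective.
For the follow-up: the images overlap, so an x < −2 with ψ(x) = ψ(−2) exists. ψ(−2) = 29; solving −6x + 11 = 29 for x < −2 gives x = (29 − 11)/(−6) = −3.

-3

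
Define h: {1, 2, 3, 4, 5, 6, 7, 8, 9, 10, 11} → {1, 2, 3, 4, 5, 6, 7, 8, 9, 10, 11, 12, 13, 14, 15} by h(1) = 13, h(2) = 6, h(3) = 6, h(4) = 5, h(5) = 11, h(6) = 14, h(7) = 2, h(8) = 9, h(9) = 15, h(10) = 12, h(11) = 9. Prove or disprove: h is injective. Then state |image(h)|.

9

h(2) = 6 = h(3) with 2 ≠ 3, so h is not injective.
The image of h is {2, 5, 6, 9, 11, 12, 13, 14, 15}, which has 9 elements.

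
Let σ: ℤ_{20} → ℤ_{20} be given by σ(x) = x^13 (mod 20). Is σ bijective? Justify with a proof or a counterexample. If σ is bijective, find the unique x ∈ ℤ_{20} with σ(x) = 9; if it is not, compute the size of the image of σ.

σ(0) = 0^13 = 0.
σ(10): Repeated squaring mod 20: 10^1 ≡ 10, 10^2 ≡ 10² = 100 ≡ 0, 10^4 ≡ 0² = 0, 10^8 ≡ 0² = 0. Since 13 = 8 + 4 + 1, 10^13 ≡ 0·0·10: 0·0 = 0, then 0·10 = 0. So 10^13 ≡ 0 (mod 20).
So σ(0) = σ(10) = 0 while 0 ≠ 10, thus σ is not injective, hence not bijective.
Since σ is not bijective, we determine |image(σ)|. Computing x^13 mod 20 for each x (by repeated squaring, reducing mod 20 at every step), the values σ(0), σ(1), …, σ(19) are: 0, 1, 12, 3, 4, 5, 16, 7, 8, 9, 0, 11, 12, 13, 4, 15, 16, 17, 8, 19.
The distinct values are {0, 1, 3, 4, 5, 7, 8, 9, 11, 12, 13, 15, 16, 17, 19}; there are 15 of them.

15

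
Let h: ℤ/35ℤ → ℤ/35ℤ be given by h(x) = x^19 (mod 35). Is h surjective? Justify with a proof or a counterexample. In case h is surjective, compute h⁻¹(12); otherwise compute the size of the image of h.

Computing x^19 mod 35 for each x (by repeated squaring, reducing mod 35 at every step), the values h(0), h(1), …, h(34) are: 0, 1, 23, 17, 4, 5, 6, 28, 22, 9, 10, 11, 33, 27, 14, 15, 16, 3, 32, 19, 20, 21, 8, 2, 24, 25, 26, 13, 7, 29, 30, 31, 18, 12, 34.
Every element of ℤ/35ℤ appears exactly once in this list, so h is a bijection, and in particular surjective.
Since h is surjective, we read off the preimage of 12 from the same table: h(33) = 12, so h⁻¹(12) = 33.

33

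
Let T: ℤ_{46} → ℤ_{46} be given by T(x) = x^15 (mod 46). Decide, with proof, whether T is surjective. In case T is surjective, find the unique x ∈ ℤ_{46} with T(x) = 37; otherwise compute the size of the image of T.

Computing x^15 mod 46 for each x (by repeated squaring, reducing mod 46 at every step), the values T(0), T(1), …, T(45) are: 0, 1, 16, 35, 26, 19, 8, 37, 2, 29, 28, 33, 36, 41, 40, 21, 32, 15, 4, 43, 34, 7, 22, 23, 24, 39, 12, 3, 42, 31, 14, 25, 6, 5, 10, 13, 18, 17, 44, 9, 38, 27, 20, 11, 30, 45.
Every element of ℤ_{46} appears exactly once in this list, so T is a bijection, and in particular surjective.
Since T is surjective, we read off the preimage of 37 from the same table: T(7) = 37, so T⁻¹(37) = 7.

7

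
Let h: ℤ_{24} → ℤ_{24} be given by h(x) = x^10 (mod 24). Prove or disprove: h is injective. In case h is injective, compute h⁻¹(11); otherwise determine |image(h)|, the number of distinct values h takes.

4

h(2): Repeated squaring mod 24: 2^1 ≡ 2, 2^2 ≡ 2² = 4, 2^4 ≡ 4² = 16, 2^8 ≡ 16² = 256 ≡ 16. Since 10 = 8 + 2, 2^10 ≡ 16·4: 16·4 = 64 ≡ 16. So 2^10 ≡ 16 (mod 24).
h(4): Repeated squaring mod 24: 4^1 ≡ 4, 4^2 ≡ 4² = 16, 4^4 ≡ 16² = 256 ≡ 16, 4^8 ≡ 16² = 256 ≡ 16. Since 10 = 8 + 2, 4^10 ≡ 16·16: 16·16 = 256 ≡ 16. So 4^10 ≡ 16 (mod 24).
So h(2) = h(4) = 16 while 2 ≠ 4, so h is not injective.
Since h is not injective, we determine |image(h)|. Computing x^10 mod 24 for each x (by repeated squaring, reducing mod 24 at every step), the values h(0), h(1), …, h(23) are: 0, 1, 16, 9, 16, 1, 0, 1, 16, 9, 16, 1, 0, 1, 16, 9, 16, 1, 0, 1, 16, 9, 16, 1.
The distinct values are {0, 1, 9, 16}; there are 4 of them.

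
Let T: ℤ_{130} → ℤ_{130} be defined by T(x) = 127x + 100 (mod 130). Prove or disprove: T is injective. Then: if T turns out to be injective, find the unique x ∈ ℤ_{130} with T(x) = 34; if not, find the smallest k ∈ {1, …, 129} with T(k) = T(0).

If T(s) = T(t), then 127s ≡ 127t (mod 130). Because gcd(127, 130) = 1, we may cancel 127 to get s ≡ t (mod 130).
Hence T is injective.
We now compute 127⁻¹ mod 130 explicitly. Euclid's algorithm: 130 = 1·127 + 3, 127 = 42·3 + 1; back-substituting gives 1 = 43·127 − 42·130, so 127⁻¹ ≡ 43 (mod 130).
Since T is injective, we compute T⁻¹(34): solve 127x + 100 ≡ 34 (mod 130), i.e. 127x ≡ 64 (mod 130).
Multiplying by 127⁻¹ = 43 gives x ≡ 43·64 = 2752 = 21·130 + 22 ≡ 22 (mod 130).
Check: T(22) = 127·22 + 100 = 2894 = 22·130 + 34 ≡ 34 (mod 130).

22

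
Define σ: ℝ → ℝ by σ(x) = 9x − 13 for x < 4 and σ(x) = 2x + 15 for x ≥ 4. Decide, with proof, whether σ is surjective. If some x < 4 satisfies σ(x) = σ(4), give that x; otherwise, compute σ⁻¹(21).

34/9

Both pieces are strictly increasing (slopes 9 and 2), so each is injective on its own interval.
The left piece maps (−∞, 4) onto (−∞, 23); the right piece maps [4, ∞) onto [23, ∞).
These images together cover ℝ, so σ is surjective.
Because the two images are disjoint, no x < 4 has σ(x) = σ(4), so we compute σ⁻¹(21): 21 lies in (−∞, 23), so solve 9x − 13 = 21: x = (21 + 13)/9 = 34/9.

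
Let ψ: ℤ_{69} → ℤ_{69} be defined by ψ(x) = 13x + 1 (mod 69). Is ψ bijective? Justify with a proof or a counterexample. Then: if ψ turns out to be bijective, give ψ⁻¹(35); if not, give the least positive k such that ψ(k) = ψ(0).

61

If ψ(a) = ψ(b), then 13a ≡ 13b (mod 69). Because gcd(13, 69) = 1, we may cancel 13 to get a ≡ b (mod 69).
We now compute 13⁻¹ mod 69 explicitly. Euclid's algorithm: 69 = 5·13 + 4, 13 = 3·4 + 1; back-substituting gives 1 = 16·13 − 3·69, so 13⁻¹ ≡ 16 (mod 69).
For any y ∈ ℤ_{69}, x = 16(y − 1) mod 69 satisfies ψ(x) = 13·16(y − 1) + 1 ≡ y (since 13·16 ≡ 1 mod 69). So every y has a preimage.
Thus ψ is bijective.
Since ψ is bijective, we find ψ⁻¹(35): we need 13x ≡ 35 − 1 ≡ 34 (mod 69). Using 13⁻¹ = 16: x ≡ 16·34 = 544 = 7·69 + 61, so x = 61.
Check: ψ(61) = 13·61 + 1 = 794 = 11·69 + 35 ≡ 35 (mod 69).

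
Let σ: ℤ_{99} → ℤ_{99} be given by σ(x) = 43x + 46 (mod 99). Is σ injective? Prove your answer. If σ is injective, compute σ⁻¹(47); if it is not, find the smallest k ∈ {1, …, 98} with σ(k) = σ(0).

76

Suppose σ(x_1) = σ(x_2) in ℤ_{99}. Then 43x_1 + 46 ≡ 43x_2 + 46 (mod 99), so 43(x_1 − x_2) ≡ 0 (mod 99).
Since gcd(43, 99) = 1, 43 is invertible modulo 99, thus x_1 − x_2 ≡ 0 (mod 99), i.e. x_1 = x_2.
So σ is injective.
We now compute 43⁻¹ mod 99 explicitly. Euclid's algorithm: 99 = 2·43 + 13, 43 = 3·13 + 4, 13 = 3·4 + 1; back-substituting gives 1 = 76·43 − 33·99, so 43⁻¹ ≡ 76 (mod 99).
Since σ is injective, we compute σ⁻¹(47): solve 43x + 46 ≡ 47 (mod 99), i.e. 43x ≡ 1 (mod 99).
Multiplying by 43⁻¹ = 76 gives x ≡ 76·1 = 76 ≡ 76 (mod 99).
Check: σ(76) = 43·76 + 46 = 3314 = 33·99 + 47 ≡ 47 (mod 99).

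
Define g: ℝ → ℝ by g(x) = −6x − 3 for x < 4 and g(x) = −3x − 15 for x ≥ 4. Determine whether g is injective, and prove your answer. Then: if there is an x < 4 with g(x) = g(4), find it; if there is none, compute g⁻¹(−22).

Both pieces are strictly decreasing (slopes −6 and −3), so each is injective on its own interval.
The left piece maps (−∞, 4) onto (−27, ∞); the right piece maps [4, ∞) onto (−∞, −27].
These images are disjoint, so no value is attained by both pieces. Hence g is injective.
Because the two images are disjoint, no x < 4 has g(x) = g(4), so we compute g⁻¹(−22): −22 lies in (−27, ∞), so solve −6x − 3 = −22: x = (−22 + 3)/(−6) = 19/6.

19/6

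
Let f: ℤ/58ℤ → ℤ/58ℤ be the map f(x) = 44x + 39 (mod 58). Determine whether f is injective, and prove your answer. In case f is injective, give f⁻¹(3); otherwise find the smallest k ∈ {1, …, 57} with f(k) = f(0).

We have gcd(44, 58) = 2 > 1. Taking a = 0 and b = 29: f(0) = 39 and f(29) = 44·29 + 39 = 1315 ≡ 39 (mod 58).
So f(0) = f(29) while 0 ≠ 29, hence f is not injective.
Since f is not injective, we find the least positive k with f(k) = f(0): this means 44k ≡ 0 (mod 58), i.e. 58 ∣ 44k. Since gcd(44, 58) = 2, dividing through by 2 this holds exactly when 29 ∣ 22k, and as gcd(22, 29) = 1, exactly when 29 ∣ k.
The smallest positive such k is 29.

29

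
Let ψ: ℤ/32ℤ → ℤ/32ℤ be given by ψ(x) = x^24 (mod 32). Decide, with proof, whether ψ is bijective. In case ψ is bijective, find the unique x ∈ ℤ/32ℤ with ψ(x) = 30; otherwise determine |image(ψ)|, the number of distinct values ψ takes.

2

ψ(0) = 0^24 = 0.
ψ(2): Repeated squaring mod 32: 2^1 ≡ 2, 2^2 ≡ 2² = 4, 2^4 ≡ 4² = 16, 2^8 ≡ 16² = 256 ≡ 0, 2^16 ≡ 0² = 0. Since 24 = 16 + 8, 2^24 ≡ 0·0: 0·0 = 0. So 2^24 ≡ 0 (mod 32).
So ψ(0) = ψ(2) = 0 while 0 ≠ 2, so ψ is not injective, hence not bijective.
Since ψ is not bijective, we determine |image(ψ)|. Computing x^24 mod 32 for each x (by repeated squaring, reducing mod 32 at every step), the values ψ(0), ψ(1), …, ψ(31) are: 0, 1, 0, 1, 0, 1, 0, 1, 0, 1, 0, 1, 0, 1, 0, 1, 0, 1, 0, 1, 0, 1, 0, 1, 0, 1, 0, 1, 0, 1, 0, 1.
The distinct values are {0, 1}; there are 2 of them.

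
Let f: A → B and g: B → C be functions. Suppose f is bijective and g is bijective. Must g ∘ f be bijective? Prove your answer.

bijective

Injectivity: if g(f(x_1)) = g(f(x_2)) then f(x_1) = f(x_2) (g injective) so x_1 = x_2 (f injective).
Surjectivity: for c ∈ C pick b with g(b) = c, then a with f(a) = b; then (g ∘ f)(a) = c.
Therefore g ∘ f is bijective.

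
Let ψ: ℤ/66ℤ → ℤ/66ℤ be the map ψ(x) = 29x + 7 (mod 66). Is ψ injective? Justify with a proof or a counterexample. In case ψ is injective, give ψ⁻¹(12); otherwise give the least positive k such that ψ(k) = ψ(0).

7

Recall: ψ is injective if ψ(a) = ψ(b) implies a = b.
If ψ(a) = ψ(b), then 29a ≡ 29b (mod 66). Because gcd(29, 66) = 1, we may cancel 29 to get a ≡ b (mod 66).
So ψ is injective.
We now compute 29⁻¹ mod 66 explicitly. Euclid's algorithm: 66 = 2·29 + 8, 29 = 3·8 + 5, 8 = 1·5 + 3, 5 = 1·3 + 2, 3 = 1·2 + 1; back-substituting gives 1 = 41·29 − 18·66, so 29⁻¹ ≡ 41 (mod 66).
Since ψ is injective, we compute ψ⁻¹(12): solve 29x + 7 ≡ 12 (mod 66), i.e. 29x ≡ 5 (mod 66).
Multiplying by 29⁻¹ = 41 gives x ≡ 41·5 = 205 = 3·66 + 7 ≡ 7 (mod 66).
Check: ψ(7) = 29·7 + 7 = 210 = 3·66 + 12 ≡ 12 (mod 66).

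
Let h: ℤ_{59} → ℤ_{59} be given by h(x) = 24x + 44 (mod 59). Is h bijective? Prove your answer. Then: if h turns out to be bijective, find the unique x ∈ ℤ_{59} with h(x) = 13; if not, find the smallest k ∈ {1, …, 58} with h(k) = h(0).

11

Recall: h is injective if h(a) = h(b) implies a = b.
If h(a) = h(b), then 24a ≡ 24b (mod 59). Because gcd(24, 59) = 1, we may cancel 24 to get a ≡ b (mod 59).
We now compute 24⁻¹ mod 59 explicitly. Euclid's algorithm: 59 = 2·24 + 11, 24 = 2·11 + 2, 11 = 5·2 + 1; back-substituting gives 1 = 32·24 − 13·59, so 24⁻¹ ≡ 32 (mod 59).
Then y ↦ 32(y − 44) is a two-sided inverse to h, so every y ∈ ℤ_{59} has a preimage.
Thus h is bijective.
Since h is bijective, we find h⁻¹(13): we need 24x ≡ 13 − 44 ≡ 28 (mod 59). Using 24⁻¹ = 32: x ≡ 32·28 = 896 = 15·59 + 11, so x = 11.
Check: h(11) = 24·11 + 44 = 308 = 5·59 + 13 ≡ 13 (mod 59).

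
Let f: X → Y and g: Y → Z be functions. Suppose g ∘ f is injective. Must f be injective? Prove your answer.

injective

Suppose f(a) = f(b). Applying g: (g ∘ f)(a) = (g ∘ f)(b). Since g ∘ f is injective, a = b. So f is injective.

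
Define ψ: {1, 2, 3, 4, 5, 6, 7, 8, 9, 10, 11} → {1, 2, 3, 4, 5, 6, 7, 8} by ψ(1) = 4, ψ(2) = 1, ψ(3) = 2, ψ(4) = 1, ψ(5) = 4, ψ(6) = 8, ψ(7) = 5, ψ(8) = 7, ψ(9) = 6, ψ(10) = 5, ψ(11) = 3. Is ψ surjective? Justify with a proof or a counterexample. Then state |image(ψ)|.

Every element of the codomain has a preimage: 1 = ψ(2), 2 = ψ(3), 3 = ψ(11), 4 = ψ(1), 5 = ψ(7), 6 = ψ(9), 7 = ψ(8), 8 = ψ(6).
Thus ψ is surjective.
The image of ψ is {1, 2, 3, 4, 5, 6, 7, 8}, which has 8 elements.

8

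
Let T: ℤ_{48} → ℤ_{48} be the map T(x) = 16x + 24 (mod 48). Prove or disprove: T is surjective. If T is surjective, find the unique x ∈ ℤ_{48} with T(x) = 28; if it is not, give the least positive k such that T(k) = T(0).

3

Since gcd(16, 48) = 16, we have 16x ≡ 0 (mod 16) for all x, so T(x) ≡ 8 (mod 16).
But 0 ≢ 8 (mod 16), so 0 ∈ ℤ_{48} has no preimage. Therefore T is not surjective.
Since T is not surjective, we find the least positive k with T(k) = T(0): this means 16k ≡ 0 (mod 48), i.e. 48 ∣ 16k. Since gcd(16, 48) = 16, dividing through by 16 this holds exactly when 3 ∣ k.
The smallest positive such k is 3.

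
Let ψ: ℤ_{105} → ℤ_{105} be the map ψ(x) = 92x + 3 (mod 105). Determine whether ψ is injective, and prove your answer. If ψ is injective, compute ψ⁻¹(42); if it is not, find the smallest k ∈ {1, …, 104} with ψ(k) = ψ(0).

Suppose ψ(x_1) = ψ(x_2) in ℤ_{105}. Then 92x_1 + 3 ≡ 92x_2 + 3 (mod 105), so 92(x_1 − x_2) ≡ 0 (mod 105).
Since gcd(92, 105) = 1, 92 is invertible modulo 105, so x_1 − x_2 ≡ 0 (mod 105), i.e. x_1 = x_2.
Therefore ψ is injective.
We now compute 92⁻¹ mod 105 explicitly. Euclid's algorithm: 105 = 1·92 + 13, 92 = 7·13 + 1; back-substituting gives 1 = 8·92 − 7·105, so 92⁻¹ ≡ 8 (mod 105).
Since ψ is injective, we compute ψ⁻¹(42): solve 92x + 3 ≡ 42 (mod 105), i.e. 92x ≡ 39 (mod 105).
Multiplying by 92⁻¹ = 8 gives x ≡ 8·39 = 312 = 2·105 + 102 ≡ 102 (mod 105).
Check: ψ(102) = 92·102 + 3 = 9387 = 89·105 + 42 ≡ 42 (mod 105).

102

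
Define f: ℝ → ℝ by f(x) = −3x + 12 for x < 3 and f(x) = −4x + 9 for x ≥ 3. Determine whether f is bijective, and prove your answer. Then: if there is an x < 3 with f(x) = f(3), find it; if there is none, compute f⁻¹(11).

1/3

Both pieces are strictly decreasing (slopes −3 and −4), so each is injective on its own interval.
The left piece maps (−∞, 3) onto (3, ∞); the right piece maps [3, ∞) onto (−∞, −3].
The images leave a gap (3 has no preimage), so f is not surjective, hence not bijective.
Because the two images are disjoint, no x < 3 has f(x) = f(3), so we compute f⁻¹(11): 11 lies in (3, ∞), so solve −3x + 12 = 11: x = (11 − 12)/(−3) = 1/3.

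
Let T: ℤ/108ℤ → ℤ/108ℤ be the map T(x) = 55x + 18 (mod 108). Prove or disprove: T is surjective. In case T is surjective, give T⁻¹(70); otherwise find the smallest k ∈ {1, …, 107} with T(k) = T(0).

52

Since gcd(55, 108) = 1, 55 is invertible modulo 108. Euclid's algorithm: 108 = 1·55 + 53, 55 = 1·53 + 2, 53 = 26·2 + 1; back-substituting gives 1 = 55·55 − 28·108, so 55⁻¹ ≡ 55 (mod 108).
Then y ↦ 55(y − 18) is a two-sided inverse to T, so every y ∈ ℤ/108ℤ has a preimage.
Thus T is surjective.
Since T is surjective, we compute T⁻¹(70): solve 55x + 18 ≡ 70 (mod 108), i.e. 55x ≡ 52 (mod 108).
Multiplying by 55⁻¹ = 55 gives x ≡ 55·52 = 2860 = 26·108 + 52 ≡ 52 (mod 108).
Check: T(52) = 55·52 + 18 = 2878 = 26·108 + 70 ≡ 70 (mod 108).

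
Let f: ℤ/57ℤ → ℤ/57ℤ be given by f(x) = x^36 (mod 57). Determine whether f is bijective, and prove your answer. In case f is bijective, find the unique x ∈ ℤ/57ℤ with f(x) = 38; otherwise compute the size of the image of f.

f(1) = 1^36 = 1.
f(2): Repeated squaring mod 57: 2^1 ≡ 2, 2^2 ≡ 2² = 4, 2^4 ≡ 4² = 16, 2^8 ≡ 16² = 256 ≡ 28, 2^16 ≡ 28² = 784 ≡ 43, 2^32 ≡ 43² = 1849 ≡ 25. Since 36 = 32 + 4, 2^36 ≡ 25·16: 25·16 = 400 ≡ 1. So 2^36 ≡ 1 (mod 57).
So f(1) = f(2) = 1 while 1 ≠ 2, therefore f is not injective, hence not bijective.
Since f is not bijective, we determine |image(f)|. Computing x^36 mod 57 for each x (by repeated squaring, reducing mod 57 at every step), the values f(0), f(1), …, f(56) are: 0, 1, 1, 39, 1, 1, 39, 1, 1, 39, 1, 1, 39, 1, 1, 39, 1, 1, 39, 19, 1, 39, 1, 1, 39, 1, 1, 39, 1, 1, 39, 1, 1, 39, 1, 1, 39, 1, 19, 39, 1, 1, 39, 1, 1, 39, 1, 1, 39, 1, 1, 39, 1, 1, 39, 1, 1.
The distinct values are {0, 1, 19, 39}; there are 4 of them.

4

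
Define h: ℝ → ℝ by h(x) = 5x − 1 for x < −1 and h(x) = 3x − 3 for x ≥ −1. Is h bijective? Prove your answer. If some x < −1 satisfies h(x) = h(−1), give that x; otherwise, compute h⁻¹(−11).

-2

Both pieces are strictly increasing (slopes 5 and 3), so each is injective on its own interval.
The left piece maps (−∞, −1) onto (−∞, −6); the right piece maps [−1, ∞) onto [−6, ∞).
Since −6 = −6, the images partition ℝ: h is injective and surjective, hence bijective.
Because the two images are disjoint, no x < −1 has h(x) = h(−1), so we compute h⁻¹(−11): −11 lies in (−∞, −6), so solve 5x − 1 = −11: x = (−11 + 1)/5 = −2.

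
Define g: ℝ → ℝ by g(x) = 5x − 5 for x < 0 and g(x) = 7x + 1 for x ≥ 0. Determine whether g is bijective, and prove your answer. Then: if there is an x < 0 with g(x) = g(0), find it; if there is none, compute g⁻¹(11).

10/7

Both pieces are strictly increasing (slopes 5 and 7), so each is injective on its own interval.
The left piece maps (−∞, 0) onto (−∞, −5); the right piece maps [0, ∞) onto [1, ∞).
The images leave a gap (−5 has no preimage), so g is not surjective, hence not bijective.
Because the two images are disjoint, no x < 0 has g(x) = g(0), so we compute g⁻¹(11): 11 lies in [1, ∞), so solve 7x + 1 = 11: x = (11 − 1)/7 = 10/7.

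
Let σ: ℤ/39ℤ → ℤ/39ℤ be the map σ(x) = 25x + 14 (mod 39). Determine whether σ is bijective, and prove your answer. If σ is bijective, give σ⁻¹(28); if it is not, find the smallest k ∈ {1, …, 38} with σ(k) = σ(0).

Recall: injectivity means: for all s, t in the domain, σ(s) = σ(t) implies s = t.
Suppose σ(s) = σ(t) in ℤ/39ℤ. Then 25s + 14 ≡ 25t + 14 (mod 39), so 25(s − t) ≡ 0 (mod 39).
Since gcd(25, 39) = 1, 25 is invertible modulo 39, hence s − t ≡ 0 (mod 39), i.e. s = t.
We now compute 25⁻¹ mod 39 explicitly. Euclid's algorithm: 39 = 1·25 + 14, 25 = 1·14 + 11, 14 = 1·11 + 3, 11 = 3·3 + 2, 3 = 1·2 + 1; back-substituting gives 1 = 25·25 − 16·39, so 25⁻¹ ≡ 25 (mod 39).
For any y ∈ ℤ/39ℤ, x = 25(y − 14) mod 39 satisfies σ(x) = 25·25(y − 14) + 14 ≡ y (since 25·25 ≡ 1 mod 39). So every y has a preimage.
Hence σ is bijective.
Since σ is bijective, we find σ⁻¹(28): we need 25x ≡ 28 − 14 ≡ 14 (mod 39). Using 25⁻¹ = 25: x ≡ 25·14 = 350 = 8·39 + 38, so x = 38.
Check: σ(38) = 25·38 + 14 = 964 = 24·39 + 28 ≡ 28 (mod 39).

38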